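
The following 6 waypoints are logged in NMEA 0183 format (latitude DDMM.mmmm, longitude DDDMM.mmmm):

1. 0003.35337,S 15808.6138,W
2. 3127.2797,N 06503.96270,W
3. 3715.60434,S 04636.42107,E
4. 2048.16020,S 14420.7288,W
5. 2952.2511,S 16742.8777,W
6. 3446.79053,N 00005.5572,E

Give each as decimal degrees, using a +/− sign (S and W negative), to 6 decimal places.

1. -0.055890, -158.143563
2. 31.454662, -65.066045
3. -37.260072, 46.607018
4. -20.802670, -144.345480
5. -29.870852, -167.714628
6. 34.779842, 0.092620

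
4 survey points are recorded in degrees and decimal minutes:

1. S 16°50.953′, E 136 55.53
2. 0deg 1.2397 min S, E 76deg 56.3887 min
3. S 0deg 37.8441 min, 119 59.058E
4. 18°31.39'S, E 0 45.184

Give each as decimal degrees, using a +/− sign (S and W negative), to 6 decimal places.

Point 1:
  Latitude: 16 + 50.953/60 = 16.8492167
  S → negative
  Longitude: 55.53′ = 0.925500°; total 136.9255000
  E ⇒ keep positive
Point 2:
  φ: 0 + 1.2397/60 = 0.0206617
  S ⇒ negate
  λ: 56.3887′ = 0.939812°; total 76.9398117
  E → positive
Point 3:
  φ: 0 + 37.8441/60 = 0.6307350
  S ⇒ negate
  λ: 59.058′ = 0.984300°; total 119.9843000
  E → positive
Point 4:
  Lat: 31.39′ = 0.523167°; total 18.5231667
  hemisphere S, so the sign is −
  λ: 45.184′ = 0.753067°; total 0.7530667
  E → positive

1. -16.849217, 136.925500
2. -0.020662, 76.939812
3. -0.630735, 119.984300
4. -18.523167, 0.753067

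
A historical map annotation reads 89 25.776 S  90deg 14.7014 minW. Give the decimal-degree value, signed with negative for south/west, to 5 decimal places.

Latitude: 89 + 25.776/60 = 89.429600
S → negative
Lon: 90 + 14.7014/60 = 90.245023
W → negative

-89.42960, -90.24502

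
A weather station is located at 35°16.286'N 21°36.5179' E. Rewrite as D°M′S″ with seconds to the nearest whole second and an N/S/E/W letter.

Latitude: 16.28600′ → 16′ and 0.28600 × 60 = 17.16″
Lon: fractional minutes 0.51790 × 60 = 31.07″

35°16′17″ N, 21°36′31″ E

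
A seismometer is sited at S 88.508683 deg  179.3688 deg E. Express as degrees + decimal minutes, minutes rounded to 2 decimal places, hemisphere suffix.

Latitude: 88° + 0.508683 × 60 = 88° 30.5210′
Lon: 179° + 0.368800 × 60 = 179° 22.1280′

88° 30.52′ S, 179° 22.13′ E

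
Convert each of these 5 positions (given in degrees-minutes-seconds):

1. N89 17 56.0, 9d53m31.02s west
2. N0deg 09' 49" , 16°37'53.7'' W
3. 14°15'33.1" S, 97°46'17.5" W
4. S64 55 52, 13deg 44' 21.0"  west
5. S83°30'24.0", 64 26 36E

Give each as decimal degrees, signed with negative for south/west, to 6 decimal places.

1. 89.298889, -9.891950
2. 0.163611, -16.631583
3. -14.259194, -97.771528
4. -64.931111, -13.739167
5. -83.506667, 64.443333

Point 1:
  Latitude: 89° + 17/60 + 56/3600 = 89 + 0.283333 + 0.015556 = 89.2988889
  N ⇒ keep positive
  Longitude: 9° + 53/60 + 31.02/3600 = 9 + 0.883333 + 0.008617 = 9.8919500
  W → negative
Point 2:
  Latitude: 9′ + 49″ = 9.81667′; 0 + 9.81667/60 = 0.1636111
  N → positive
  λ: 16 + 37/60 + 53.7/3600 = 16.6315833
  W ⇒ negate
Point 3:
  Latitude: 14° + 15/60 + 33.1/3600 = 14 + 0.250000 + 0.009194 = 14.2591944
  S ⇒ negate
  Lon: 46′ + 17.5″ = 46.29167′; 97 + 46.29167/60 = 97.7715278
  hemisphere W, so the sign is −
Point 4:
  Latitude: 64 + 55/60 + 52/3600 = 64.9311111
  S ⇒ negate
  Longitude: 13 + 44/60 + 21/3600 = 13.7391667
  hemisphere W, so the sign is −
Point 5:
  Latitude: 83° + 30/60 + 24/3600 = 83 + 0.500000 + 0.006667 = 83.5066667
  hemisphere S, so the sign is −
  Longitude: 64° + 26/60 + 36/3600 = 64 + 0.433333 + 0.010000 = 64.4433333
  E ⇒ keep positive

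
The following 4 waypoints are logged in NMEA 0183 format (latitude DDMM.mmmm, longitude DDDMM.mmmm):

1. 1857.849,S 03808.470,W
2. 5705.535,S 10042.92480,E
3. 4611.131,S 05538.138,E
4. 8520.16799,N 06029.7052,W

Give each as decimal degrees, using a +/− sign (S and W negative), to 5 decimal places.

1. -18.96415, -38.14117
2. -57.09225, 100.71541
3. -46.18552, 55.63563
4. 85.33613, -60.49509

Point 1:
  Latitude: split at 2 digits → 18° and 57.849′; 18 + 57.849/60 = 18.964150
  S → negative
  Longitude: split at 3 digits → 038° and 8.47′; 38 + 8.47/60 = 38.141167
  W → negative
Point 2:
  Latitude: degrees = first 2 digits = 57, minutes = 5.535; 57 + 5.535/60 = 57.092250
  S ⇒ negate
  Longitude: split at 3 digits → 100° and 42.9248′; 100 + 42.9248/60 = 100.715413
  E → positive
Point 3:
  φ: split at 2 digits → 46° and 11.131′; 46 + 11.131/60 = 46.185517
  S → negative
  λ: degrees = first 3 digits = 55, minutes = 38.138; 55 + 38.138/60 = 55.635633
  E ⇒ keep positive
Point 4:
  Lat: degrees = first 2 digits = 85, minutes = 20.16799; 85 + 20.16799/60 = 85.336133
  N → positive
  Lon: split at 3 digits → 060° and 29.7052′; 60 + 29.7052/60 = 60.495087
  W ⇒ negate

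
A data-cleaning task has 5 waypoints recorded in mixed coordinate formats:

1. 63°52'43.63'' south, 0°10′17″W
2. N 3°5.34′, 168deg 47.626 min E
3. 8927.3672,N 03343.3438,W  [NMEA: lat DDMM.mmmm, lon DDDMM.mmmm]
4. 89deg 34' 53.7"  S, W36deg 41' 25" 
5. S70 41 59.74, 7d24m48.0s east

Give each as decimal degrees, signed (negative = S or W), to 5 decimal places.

1. -63.87879, -0.17139
2. 3.08900, 168.79377
3. 89.45612, -33.72240
4. -89.58158, -36.69028
5. -70.69993, 7.41333

Point 1:
  Latitude: 52′ + 43.63″ = 52.72717′; 63 + 52.72717/60 = 63.878786
  S → negative
  Longitude: 10′ + 17″ = 10.28333′; 0 + 10.28333/60 = 0.171389
  hemisphere W, so the sign is −
Point 2:
  φ: 5.34′ = 0.089000°; total 3.089000
  N → positive
  Lon: 47.626′ = 0.793767°; total 168.793767
  E → positive
Point 3:
  φ: split at 2 digits → 89° and 27.3672′; 89 + 27.3672/60 = 89.456120
  N → positive
  λ: split at 3 digits → 033° and 43.3438′; 33 + 43.3438/60 = 33.722397
  W → negative
Point 4:
  φ: 34′ + 53.7″ = 34.89500′; 89 + 34.89500/60 = 89.581583
  hemisphere S, so the sign is −
  Longitude: 36 + 41/60 + 25/3600 = 36.690278
  hemisphere W, so the sign is −
Point 5:
  Latitude: 41′ + 59.74″ = 41.99567′; 70 + 41.99567/60 = 70.699928
  hemisphere S, so the sign is −
  Longitude: 24′ + 48″ = 24.80000′; 7 + 24.80000/60 = 7.413333
  E → positive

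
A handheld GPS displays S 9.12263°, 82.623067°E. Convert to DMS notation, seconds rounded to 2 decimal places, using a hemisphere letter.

φ: whole degrees 9; 7.35780′ → 7′ and 21.4680″
λ: 0.623067 × 60 = 37.38402′ → 37′, remainder × 60 = 23.0412″

9°07′21.47″ S, 82°37′23.04″ E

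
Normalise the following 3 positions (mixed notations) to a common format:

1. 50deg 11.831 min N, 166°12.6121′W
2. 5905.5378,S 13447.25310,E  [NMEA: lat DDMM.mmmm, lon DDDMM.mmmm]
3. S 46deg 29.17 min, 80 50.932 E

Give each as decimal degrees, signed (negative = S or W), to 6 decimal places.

Point 1:
  Lat: 50 + 11.831/60 = 50.1971833
  N ⇒ keep positive
  Lon: 12.6121′ = 0.210202°; total 166.2102017
  W ⇒ negate
Point 2:
  Lat: degrees = first 2 digits = 59, minutes = 5.5378; 59 + 5.5378/60 = 59.0922967
  S ⇒ negate
  Longitude: split at 3 digits → 134° and 47.2531′; 134 + 47.2531/60 = 134.7875517
  E ⇒ keep positive
Point 3:
  φ: 46 + 29.17/60 = 46.4861667
  S → negative
  Longitude: 50.932′ = 0.848867°; total 80.8488667
  E → positive

1. 50.197183, -166.210202
2. -59.092297, 134.787552
3. -46.486167, 80.848867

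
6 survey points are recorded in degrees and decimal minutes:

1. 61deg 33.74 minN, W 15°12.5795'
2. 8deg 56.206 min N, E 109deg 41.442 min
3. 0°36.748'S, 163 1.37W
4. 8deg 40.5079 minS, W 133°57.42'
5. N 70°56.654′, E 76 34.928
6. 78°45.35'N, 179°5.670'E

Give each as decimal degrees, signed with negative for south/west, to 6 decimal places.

Point 1:
  φ: 61 + 33.74/60 = 61.5623333
  N ⇒ keep positive
  Lon: 12.5795′ = 0.209658°; total 15.2096583
  hemisphere W, so the sign is −
Point 2:
  φ: 8 + 56.206/60 = 8.9367667
  N ⇒ keep positive
  Lon: 109 + 41.442/60 = 109.6907000
  E → positive
Point 3:
  Lat: 36.748′ = 0.612467°; total 0.6124667
  S → negative
  Longitude: 1.37′ = 0.022833°; total 163.0228333
  hemisphere W, so the sign is −
Point 4:
  φ: 8 + 40.5079/60 = 8.6751317
  hemisphere S, so the sign is −
  λ: 133 + 57.42/60 = 133.9570000
  W → negative
Point 5:
  φ: 70 + 56.654/60 = 70.9442333
  N ⇒ keep positive
  λ: 34.928′ = 0.582133°; total 76.5821333
  E ⇒ keep positive
Point 6:
  Lat: 78 + 45.35/60 = 78.7558333
  N → positive
  Longitude: 179 + 5.67/60 = 179.0945000
  E → positive

1. 61.562333, -15.209658
2. 8.936767, 109.690700
3. -0.612467, -163.022833
4. -8.675132, -133.957000
5. 70.944233, 76.582133
6. 78.755833, 179.094500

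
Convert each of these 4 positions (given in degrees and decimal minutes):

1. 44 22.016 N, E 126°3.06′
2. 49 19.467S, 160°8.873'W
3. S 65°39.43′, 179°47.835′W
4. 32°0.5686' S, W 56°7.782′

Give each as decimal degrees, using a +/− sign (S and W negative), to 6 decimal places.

Point 1:
  Latitude: 44 + 22.016/60 = 44.3669333
  N → positive
  λ: 3.06′ = 0.051000°; total 126.0510000
  E ⇒ keep positive
Point 2:
  Latitude: 19.467′ = 0.324450°; total 49.3244500
  S ⇒ negate
  Longitude: 160 + 8.873/60 = 160.1478833
  W ⇒ negate
Point 3:
  Latitude: 65 + 39.43/60 = 65.6571667
  S ⇒ negate
  λ: 47.835′ = 0.797250°; total 179.7972500
  W ⇒ negate
Point 4:
  Latitude: 0.5686′ = 0.009477°; total 32.0094767
  S ⇒ negate
  Longitude: 7.782′ = 0.129700°; total 56.1297000
  W ⇒ negate

1. 44.366933, 126.051000
2. -49.324450, -160.147883
3. -65.657167, -179.797250
4. -32.009477, -56.129700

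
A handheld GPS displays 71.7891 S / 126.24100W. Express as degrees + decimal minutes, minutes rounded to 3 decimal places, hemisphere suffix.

Lat: fractional part 0.789100 → 47.34600 minutes
λ: 126° + 0.241000 × 60 = 126° 14.46000′

71° 47.346′ S, 126° 14.460′ W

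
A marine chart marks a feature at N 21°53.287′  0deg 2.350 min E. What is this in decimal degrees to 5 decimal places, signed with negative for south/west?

φ: 53.287′ = 0.888117°; total 21.888117
N → positive
λ: 2.35′ = 0.039167°; total 0.039167
E ⇒ keep positive

21.88812, 0.03917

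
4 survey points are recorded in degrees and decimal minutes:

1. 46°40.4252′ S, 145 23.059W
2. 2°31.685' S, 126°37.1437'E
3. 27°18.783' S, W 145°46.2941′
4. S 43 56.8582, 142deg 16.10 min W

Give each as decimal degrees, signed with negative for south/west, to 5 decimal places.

Point 1:
  Latitude: 40.4252′ = 0.673753°; total 46.673753
  hemisphere S, so the sign is −
  Longitude: 145 + 23.059/60 = 145.384317
  W ⇒ negate
Point 2:
  φ: 31.685′ = 0.528083°; total 2.528083
  S ⇒ negate
  λ: 126 + 37.1437/60 = 126.619062
  E → positive
Point 3:
  φ: 18.783′ = 0.313050°; total 27.313050
  S → negative
  λ: 145 + 46.2941/60 = 145.771568
  W ⇒ negate
Point 4:
  Latitude: 43 + 56.8582/60 = 43.947637
  hemisphere S, so the sign is −
  λ: 16.1′ = 0.268333°; total 142.268333
  hemisphere W, so the sign is −

1. -46.67375, -145.38432
2. -2.52808, 126.61906
3. -27.31305, -145.77157
4. -43.94764, -142.26833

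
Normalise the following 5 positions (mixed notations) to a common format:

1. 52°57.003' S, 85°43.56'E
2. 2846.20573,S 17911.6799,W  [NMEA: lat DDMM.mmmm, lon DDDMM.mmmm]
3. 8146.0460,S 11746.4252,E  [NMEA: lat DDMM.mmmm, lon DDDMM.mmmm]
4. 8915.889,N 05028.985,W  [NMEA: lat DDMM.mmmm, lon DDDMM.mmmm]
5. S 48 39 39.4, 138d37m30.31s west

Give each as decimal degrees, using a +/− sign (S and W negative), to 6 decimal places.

1. -52.950050, 85.726000
2. -28.770096, -179.194665
3. -81.767433, 117.773753
4. 89.264817, -50.483083
5. -48.660944, -138.625086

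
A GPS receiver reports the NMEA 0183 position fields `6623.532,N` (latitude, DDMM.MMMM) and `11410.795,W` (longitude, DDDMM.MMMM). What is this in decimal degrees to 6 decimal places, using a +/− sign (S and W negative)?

Lat: degrees = first 2 digits = 66, minutes = 23.532; 66 + 23.532/60 = 66.3922000
N ⇒ keep positive
Lon: degrees = first 3 digits = 114, minutes = 10.795; 114 + 10.795/60 = 114.1799167
W ⇒ negate

66.392200, -114.179917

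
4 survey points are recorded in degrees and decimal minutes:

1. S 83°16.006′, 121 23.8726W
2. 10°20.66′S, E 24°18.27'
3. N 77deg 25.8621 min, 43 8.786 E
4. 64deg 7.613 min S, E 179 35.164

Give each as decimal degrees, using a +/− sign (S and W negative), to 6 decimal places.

Point 1:
  φ: 83 + 16.006/60 = 83.2667667
  S ⇒ negate
  λ: 121 + 23.8726/60 = 121.3978767
  hemisphere W, so the sign is −
Point 2:
  Lat: 20.66′ = 0.344333°; total 10.3443333
  hemisphere S, so the sign is −
  λ: 18.27′ = 0.304500°; total 24.3045000
  E ⇒ keep positive
Point 3:
  Latitude: 25.8621′ = 0.431035°; total 77.4310350
  N ⇒ keep positive
  Lon: 43 + 8.786/60 = 43.1464333
  E → positive
Point 4:
  φ: 7.613′ = 0.126883°; total 64.1268833
  S → negative
  Lon: 35.164′ = 0.586067°; total 179.5860667
  E → positive

1. -83.266767, -121.397877
2. -10.344333, 24.304500
3. 77.431035, 43.146433
4. -64.126883, 179.586067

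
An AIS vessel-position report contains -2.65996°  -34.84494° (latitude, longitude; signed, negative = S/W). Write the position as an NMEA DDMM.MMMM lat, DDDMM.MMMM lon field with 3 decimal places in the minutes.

0239.598,S / 03450.696,W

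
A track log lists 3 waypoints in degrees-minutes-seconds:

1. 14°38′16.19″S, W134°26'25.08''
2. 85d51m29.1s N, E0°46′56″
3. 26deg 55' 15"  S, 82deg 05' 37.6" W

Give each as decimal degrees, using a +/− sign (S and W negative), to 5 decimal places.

1. -14.63783, -134.44030
2. 85.85808, 0.78222
3. -26.92083, -82.09378

Point 1:
  φ: 38′ + 16.19″ = 38.26983′; 14 + 38.26983/60 = 14.637831
  hemisphere S, so the sign is −
  λ: 26′ + 25.08″ = 26.41800′; 134 + 26.41800/60 = 134.440300
  W → negative
Point 2:
  Latitude: 85° + 51/60 + 29.1/3600 = 85 + 0.850000 + 0.008083 = 85.858083
  N → positive
  Longitude: 46′ + 56″ = 46.93333′; 0 + 46.93333/60 = 0.782222
  E → positive
Point 3:
  φ: 26 + 55/60 + 15/3600 = 26.920833
  S ⇒ negate
  λ: 5′ + 37.6″ = 5.62667′; 82 + 5.62667/60 = 82.093778
  W ⇒ negate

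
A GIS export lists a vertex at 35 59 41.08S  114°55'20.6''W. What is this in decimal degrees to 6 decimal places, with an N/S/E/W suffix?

35.994744° S, 114.922389° W

Latitude: 35° + 59/60 + 41.08/3600 = 35 + 0.983333 + 0.011411 = 35.9947444
λ: 114 + 55/60 + 20.6/3600 = 114.9223889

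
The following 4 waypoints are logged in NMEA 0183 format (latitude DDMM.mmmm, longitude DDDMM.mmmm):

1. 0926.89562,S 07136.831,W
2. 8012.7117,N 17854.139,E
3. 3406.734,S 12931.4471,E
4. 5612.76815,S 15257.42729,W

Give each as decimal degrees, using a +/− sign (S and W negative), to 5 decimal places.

Point 1:
  Lat: split at 2 digits → 09° and 26.89562′; 9 + 26.89562/60 = 9.448260
  S ⇒ negate
  λ: split at 3 digits → 071° and 36.831′; 71 + 36.831/60 = 71.613850
  W → negative
Point 2:
  φ: degrees = first 2 digits = 80, minutes = 12.7117; 80 + 12.7117/60 = 80.211862
  N ⇒ keep positive
  Longitude: split at 3 digits → 178° and 54.139′; 178 + 54.139/60 = 178.902317
  E → positive
Point 3:
  Lat: degrees = first 2 digits = 34, minutes = 6.734; 34 + 6.734/60 = 34.112233
  S ⇒ negate
  λ: split at 3 digits → 129° and 31.4471′; 129 + 31.4471/60 = 129.524118
  E → positive
Point 4:
  Latitude: split at 2 digits → 56° and 12.76815′; 56 + 12.76815/60 = 56.212803
  hemisphere S, so the sign is −
  Longitude: split at 3 digits → 152° and 57.42729′; 152 + 57.42729/60 = 152.957122
  W → negative

1. -9.44826, -71.61385
2. 80.21186, 178.90232
3. -34.11223, 129.52412
4. -56.21280, -152.95712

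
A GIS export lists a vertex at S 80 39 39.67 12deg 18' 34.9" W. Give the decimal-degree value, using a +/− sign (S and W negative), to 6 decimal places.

Latitude: 80° + 39/60 + 39.67/3600 = 80 + 0.650000 + 0.011019 = 80.6610194
S → negative
Longitude: 12° + 18/60 + 34.9/3600 = 12 + 0.300000 + 0.009694 = 12.3096944
hemisphere W, so the sign is −

-80.661019, -12.309694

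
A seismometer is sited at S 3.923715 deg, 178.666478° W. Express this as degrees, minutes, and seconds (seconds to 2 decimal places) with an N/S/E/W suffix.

3°55′25.37″ S, 178°39′59.32″ W

φ: 0.923715 × 60 = 55.42290′ → 55′, remainder × 60 = 25.3740″
Longitude: whole degrees 178; 39.98868′ → 39′ and 59.3208″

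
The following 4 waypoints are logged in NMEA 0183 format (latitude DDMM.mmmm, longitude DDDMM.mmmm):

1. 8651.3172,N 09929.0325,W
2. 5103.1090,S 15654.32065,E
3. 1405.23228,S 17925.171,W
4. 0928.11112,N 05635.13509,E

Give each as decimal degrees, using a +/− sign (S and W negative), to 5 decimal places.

Point 1:
  φ: degrees = first 2 digits = 86, minutes = 51.3172; 86 + 51.3172/60 = 86.855287
  N → positive
  Longitude: split at 3 digits → 099° and 29.0325′; 99 + 29.0325/60 = 99.483875
  hemisphere W, so the sign is −
Point 2:
  Lat: split at 2 digits → 51° and 3.109′; 51 + 3.109/60 = 51.051817
  S ⇒ negate
  Lon: degrees = first 3 digits = 156, minutes = 54.32065; 156 + 54.32065/60 = 156.905344
  E → positive
Point 3:
  Lat: degrees = first 2 digits = 14, minutes = 5.23228; 14 + 5.23228/60 = 14.087205
  S → negative
  Longitude: split at 3 digits → 179° and 25.171′; 179 + 25.171/60 = 179.419517
  W → negative
Point 4:
  Latitude: degrees = first 2 digits = 9, minutes = 28.11112; 9 + 28.11112/60 = 9.468519
  N → positive
  λ: degrees = first 3 digits = 56, minutes = 35.13509; 56 + 35.13509/60 = 56.585585
  E ⇒ keep positive

1. 86.85529, -99.48388
2. -51.05182, 156.90534
3. -14.08720, -179.41952
4. 9.46852, 56.58558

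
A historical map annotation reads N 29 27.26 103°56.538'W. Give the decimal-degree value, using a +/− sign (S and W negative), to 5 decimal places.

Lat: 27.26′ = 0.454333°; total 29.454333
N → positive
Lon: 103 + 56.538/60 = 103.942300
W → negative

29.45433, -103.94230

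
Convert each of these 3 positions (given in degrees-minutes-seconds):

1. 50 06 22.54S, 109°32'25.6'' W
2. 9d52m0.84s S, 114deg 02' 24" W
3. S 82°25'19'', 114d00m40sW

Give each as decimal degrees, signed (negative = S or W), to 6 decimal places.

Point 1:
  Lat: 6′ + 22.54″ = 6.37567′; 50 + 6.37567/60 = 50.1062611
  hemisphere S, so the sign is −
  λ: 32′ + 25.6″ = 32.42667′; 109 + 32.42667/60 = 109.5404444
  hemisphere W, so the sign is −
Point 2:
  φ: 9° + 52/60 + 0.84/3600 = 9 + 0.866667 + 0.000233 = 9.8669000
  S ⇒ negate
  λ: 114 + 2/60 + 24/3600 = 114.0400000
  hemisphere W, so the sign is −
Point 3:
  Lat: 25′ + 19″ = 25.31667′; 82 + 25.31667/60 = 82.4219444
  S ⇒ negate
  Longitude: 0′ + 40″ = 0.66667′; 114 + 0.66667/60 = 114.0111111
  W → negative

1. -50.106261, -109.540444
2. -9.866900, -114.040000
3. -82.421944, -114.011111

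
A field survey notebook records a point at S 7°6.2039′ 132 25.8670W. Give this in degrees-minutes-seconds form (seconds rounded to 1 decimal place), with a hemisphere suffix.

7°06′12.2″ S, 132°25′52.0″ W

Latitude: fractional minutes 0.20390 × 60 = 12.234″
λ: fractional minutes 0.86700 × 60 = 52.020″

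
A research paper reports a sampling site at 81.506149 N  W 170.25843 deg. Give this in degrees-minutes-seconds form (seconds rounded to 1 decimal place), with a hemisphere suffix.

φ: 0.506149° → 30.36894′; 0.36894 × 60 = 22.136″
Longitude: whole degrees 170; 15.50580′ → 15′ and 30.348″

81°30′22.1″ N, 170°15′30.3″ W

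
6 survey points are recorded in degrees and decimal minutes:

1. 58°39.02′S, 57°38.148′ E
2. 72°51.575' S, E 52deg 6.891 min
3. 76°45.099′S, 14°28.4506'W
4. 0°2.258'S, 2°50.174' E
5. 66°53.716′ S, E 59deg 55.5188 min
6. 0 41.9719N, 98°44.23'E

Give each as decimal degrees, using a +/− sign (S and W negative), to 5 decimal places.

1. -58.65033, 57.63580
2. -72.85958, 52.11485
3. -76.75165, -14.47418
4. -0.03763, 2.83623
5. -66.89527, 59.92531
6. 0.69953, 98.73717

Point 1:
  Lat: 39.02′ = 0.650333°; total 58.650333
  S → negative
  Longitude: 38.148′ = 0.635800°; total 57.635800
  E ⇒ keep positive
Point 2:
  Lat: 72 + 51.575/60 = 72.859583
  S ⇒ negate
  Lon: 6.891′ = 0.114850°; total 52.114850
  E ⇒ keep positive
Point 3:
  Lat: 45.099′ = 0.751650°; total 76.751650
  S → negative
  Lon: 28.4506′ = 0.474177°; total 14.474177
  W → negative
Point 4:
  Lat: 0 + 2.258/60 = 0.037633
  S → negative
  λ: 2 + 50.174/60 = 2.836233
  E ⇒ keep positive
Point 5:
  Lat: 53.716′ = 0.895267°; total 66.895267
  S → negative
  Longitude: 55.5188′ = 0.925313°; total 59.925313
  E ⇒ keep positive
Point 6:
  Latitude: 0 + 41.9719/60 = 0.699532
  N ⇒ keep positive
  Lon: 98 + 44.23/60 = 98.737167
  E ⇒ keep positive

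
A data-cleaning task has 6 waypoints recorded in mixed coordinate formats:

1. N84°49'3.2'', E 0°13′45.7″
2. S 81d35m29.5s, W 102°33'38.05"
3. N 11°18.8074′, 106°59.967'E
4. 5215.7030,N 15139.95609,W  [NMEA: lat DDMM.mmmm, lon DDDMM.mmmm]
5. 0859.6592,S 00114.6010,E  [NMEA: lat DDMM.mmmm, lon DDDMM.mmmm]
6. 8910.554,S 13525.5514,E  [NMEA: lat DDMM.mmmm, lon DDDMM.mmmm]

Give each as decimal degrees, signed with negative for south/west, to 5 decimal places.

Point 1:
  Lat: 84° + 49/60 + 3.2/3600 = 84 + 0.816667 + 0.000889 = 84.817556
  N → positive
  Longitude: 0° + 13/60 + 45.7/3600 = 0 + 0.216667 + 0.012694 = 0.229361
  E → positive
Point 2:
  Lat: 81° + 35/60 + 29.5/3600 = 81 + 0.583333 + 0.008194 = 81.591528
  S ⇒ negate
  Longitude: 102 + 33/60 + 38.05/3600 = 102.560569
  hemisphere W, so the sign is −
Point 3:
  φ: 18.8074′ = 0.313457°; total 11.313457
  N ⇒ keep positive
  Longitude: 106 + 59.967/60 = 106.999450
  E ⇒ keep positive
Point 4:
  φ: degrees = first 2 digits = 52, minutes = 15.703; 52 + 15.703/60 = 52.261717
  N ⇒ keep positive
  λ: split at 3 digits → 151° and 39.95609′; 151 + 39.95609/60 = 151.665935
  W → negative
Point 5:
  Latitude: degrees = first 2 digits = 8, minutes = 59.6592; 8 + 59.6592/60 = 8.994320
  S → negative
  Lon: degrees = first 3 digits = 1, minutes = 14.601; 1 + 14.601/60 = 1.243350
  E ⇒ keep positive
Point 6:
  Lat: split at 2 digits → 89° and 10.554′; 89 + 10.554/60 = 89.175900
  hemisphere S, so the sign is −
  λ: split at 3 digits → 135° and 25.5514′; 135 + 25.5514/60 = 135.425857
  E → positive

1. 84.81756, 0.22936
2. -81.59153, -102.56057
3. 11.31346, 106.99945
4. 52.26172, -151.66593
5. -8.99432, 1.24335
6. -89.17590, 135.42586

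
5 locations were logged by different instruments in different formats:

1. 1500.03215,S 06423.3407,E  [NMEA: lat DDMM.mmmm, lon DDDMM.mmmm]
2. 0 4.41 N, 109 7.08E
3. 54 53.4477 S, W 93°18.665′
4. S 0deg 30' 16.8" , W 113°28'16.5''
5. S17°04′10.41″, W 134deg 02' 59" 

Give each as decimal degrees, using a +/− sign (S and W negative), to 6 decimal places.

1. -15.000536, 64.389012
2. 0.073500, 109.118000
3. -54.890795, -93.311083
4. -0.504667, -113.471250
5. -17.069558, -134.049722

Point 1:
  Lat: split at 2 digits → 15° and 0.03215′; 15 + 0.03215/60 = 15.0005358
  S → negative
  Lon: split at 3 digits → 064° and 23.3407′; 64 + 23.3407/60 = 64.3890117
  E → positive
Point 2:
  Latitude: 0 + 4.41/60 = 0.0735000
  N ⇒ keep positive
  λ: 109 + 7.08/60 = 109.1180000
  E ⇒ keep positive
Point 3:
  Lat: 54 + 53.4477/60 = 54.8907950
  hemisphere S, so the sign is −
  λ: 18.665′ = 0.311083°; total 93.3110833
  W ⇒ negate
Point 4:
  Latitude: 0 + 30/60 + 16.8/3600 = 0.5046667
  hemisphere S, so the sign is −
  Lon: 113 + 28/60 + 16.5/3600 = 113.4712500
  W → negative
Point 5:
  φ: 4′ + 10.41″ = 4.17350′; 17 + 4.17350/60 = 17.0695583
  hemisphere S, so the sign is −
  Lon: 2′ + 59″ = 2.98333′; 134 + 2.98333/60 = 134.0497222
  W → negative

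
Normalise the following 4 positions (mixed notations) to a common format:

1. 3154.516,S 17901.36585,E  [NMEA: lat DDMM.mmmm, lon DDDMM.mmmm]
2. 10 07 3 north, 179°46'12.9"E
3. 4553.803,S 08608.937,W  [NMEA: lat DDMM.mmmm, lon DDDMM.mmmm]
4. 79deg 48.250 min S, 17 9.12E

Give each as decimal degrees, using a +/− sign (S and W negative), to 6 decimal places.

Point 1:
  φ: degrees = first 2 digits = 31, minutes = 54.516; 31 + 54.516/60 = 31.9086000
  S ⇒ negate
  Lon: split at 3 digits → 179° and 1.36585′; 179 + 1.36585/60 = 179.0227642
  E → positive
Point 2:
  Lat: 7′ + 3″ = 7.05000′; 10 + 7.05000/60 = 10.1175000
  N ⇒ keep positive
  Lon: 179 + 46/60 + 12.9/3600 = 179.7702500
  E ⇒ keep positive
Point 3:
  φ: split at 2 digits → 45° and 53.803′; 45 + 53.803/60 = 45.8967167
  hemisphere S, so the sign is −
  Lon: degrees = first 3 digits = 86, minutes = 8.937; 86 + 8.937/60 = 86.1489500
  hemisphere W, so the sign is −
Point 4:
  φ: 48.25′ = 0.804167°; total 79.8041667
  hemisphere S, so the sign is −
  Lon: 17 + 9.12/60 = 17.1520000
  E → positive

1. -31.908600, 179.022764
2. 10.117500, 179.770250
3. -45.896717, -86.148950
4. -79.804167, 17.152000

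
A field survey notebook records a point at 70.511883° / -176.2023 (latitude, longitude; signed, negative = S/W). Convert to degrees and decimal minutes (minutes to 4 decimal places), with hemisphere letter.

70° 30.7130′ N, 176° 12.1380′ W

Lat: minutes = (70.511883 − 70) × 60 = 30.712980
Longitude is negative → W; |value| = 176.202300
Lon: minutes = (176.202300 − 176) × 60 = 12.138000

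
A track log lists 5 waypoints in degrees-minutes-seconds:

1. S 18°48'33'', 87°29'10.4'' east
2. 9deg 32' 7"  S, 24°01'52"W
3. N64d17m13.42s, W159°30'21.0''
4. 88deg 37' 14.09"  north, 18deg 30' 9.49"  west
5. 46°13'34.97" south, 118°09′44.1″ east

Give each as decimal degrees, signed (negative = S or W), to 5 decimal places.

1. -18.80917, 87.48622
2. -9.53528, -24.03111
3. 64.28706, -159.50583
4. 88.62058, -18.50264
5. -46.22638, 118.16225

Point 1:
  Lat: 48′ + 33″ = 48.55000′; 18 + 48.55000/60 = 18.809167
  hemisphere S, so the sign is −
  Lon: 29′ + 10.4″ = 29.17333′; 87 + 29.17333/60 = 87.486222
  E → positive
Point 2:
  Lat: 9° + 32/60 + 7/3600 = 9 + 0.533333 + 0.001944 = 9.535278
  S ⇒ negate
  λ: 24 + 1/60 + 52/3600 = 24.031111
  W → negative
Point 3:
  Lat: 64° + 17/60 + 13.42/3600 = 64 + 0.283333 + 0.003728 = 64.287061
  N ⇒ keep positive
  Lon: 159° + 30/60 + 21/3600 = 159 + 0.500000 + 0.005833 = 159.505833
  W → negative
Point 4:
  φ: 37′ + 14.09″ = 37.23483′; 88 + 37.23483/60 = 88.620581
  N ⇒ keep positive
  Longitude: 18 + 30/60 + 9.49/3600 = 18.502636
  W → negative
Point 5:
  φ: 46 + 13/60 + 34.97/3600 = 46.226381
  S ⇒ negate
  Longitude: 118° + 9/60 + 44.1/3600 = 118 + 0.150000 + 0.012250 = 118.162250
  E ⇒ keep positive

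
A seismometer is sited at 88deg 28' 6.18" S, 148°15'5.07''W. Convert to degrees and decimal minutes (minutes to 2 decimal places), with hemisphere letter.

Latitude: seconds/60 = 0.10300; minutes = 28 + 0.10300 = 28.1030
Lon: seconds/60 = 0.08450; minutes = 15 + 0.08450 = 15.0845

88° 28.10′ S, 148° 15.08′ W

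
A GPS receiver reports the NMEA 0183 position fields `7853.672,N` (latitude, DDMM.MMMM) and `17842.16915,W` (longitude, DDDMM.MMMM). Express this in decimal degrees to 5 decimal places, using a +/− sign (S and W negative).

78.89453, -178.70282

Lat: degrees = first 2 digits = 78, minutes = 53.672; 78 + 53.672/60 = 78.894533
N → positive
λ: split at 3 digits → 178° and 42.16915′; 178 + 42.16915/60 = 178.702819
W → negative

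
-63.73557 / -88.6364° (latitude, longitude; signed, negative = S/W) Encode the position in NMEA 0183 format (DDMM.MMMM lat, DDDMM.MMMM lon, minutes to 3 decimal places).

Latitude is negative → S; |value| = 63.735570
Lat: fractional part 0.735570 → 44.13420 minutes
Longitude is negative → W; |value| = 88.636400
Longitude: 88° + 0.636400 × 60 = 88° 38.18400′

6344.134,S / 08838.184,W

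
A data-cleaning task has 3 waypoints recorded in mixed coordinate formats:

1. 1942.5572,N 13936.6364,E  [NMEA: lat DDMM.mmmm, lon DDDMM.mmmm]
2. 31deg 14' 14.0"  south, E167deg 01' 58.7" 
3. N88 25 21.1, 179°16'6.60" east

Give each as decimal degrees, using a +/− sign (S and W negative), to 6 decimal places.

Point 1:
  Latitude: split at 2 digits → 19° and 42.5572′; 19 + 42.5572/60 = 19.7092867
  N ⇒ keep positive
  Lon: degrees = first 3 digits = 139, minutes = 36.6364; 139 + 36.6364/60 = 139.6106067
  E ⇒ keep positive
Point 2:
  Latitude: 31° + 14/60 + 14/3600 = 31 + 0.233333 + 0.003889 = 31.2372222
  S ⇒ negate
  Longitude: 1′ + 58.7″ = 1.97833′; 167 + 1.97833/60 = 167.0329722
  E ⇒ keep positive
Point 3:
  φ: 25′ + 21.1″ = 25.35167′; 88 + 25.35167/60 = 88.4225278
  N → positive
  Longitude: 179 + 16/60 + 6.6/3600 = 179.2685000
  E → positive

1. 19.709287, 139.610607
2. -31.237222, 167.032972
3. 88.422528, 179.268500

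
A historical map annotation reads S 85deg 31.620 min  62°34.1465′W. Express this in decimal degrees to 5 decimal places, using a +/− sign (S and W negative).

-85.52700, -62.56911

Latitude: 85 + 31.62/60 = 85.527000
hemisphere S, so the sign is −
Longitude: 62 + 34.1465/60 = 62.569108
hemisphere W, so the sign is −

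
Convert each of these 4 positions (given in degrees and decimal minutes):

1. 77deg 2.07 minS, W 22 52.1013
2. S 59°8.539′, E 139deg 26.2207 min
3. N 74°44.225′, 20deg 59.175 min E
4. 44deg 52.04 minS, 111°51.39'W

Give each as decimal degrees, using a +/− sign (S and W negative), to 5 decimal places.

1. -77.03450, -22.86836
2. -59.14232, 139.43701
3. 74.73708, 20.98625
4. -44.86733, -111.85650

Point 1:
  φ: 2.07′ = 0.034500°; total 77.034500
  hemisphere S, so the sign is −
  Lon: 22 + 52.1013/60 = 22.868355
  hemisphere W, so the sign is −
Point 2:
  φ: 59 + 8.539/60 = 59.142317
  hemisphere S, so the sign is −
  Lon: 139 + 26.2207/60 = 139.437012
  E ⇒ keep positive
Point 3:
  Lat: 44.225′ = 0.737083°; total 74.737083
  N → positive
  Longitude: 20 + 59.175/60 = 20.986250
  E → positive
Point 4:
  Latitude: 52.04′ = 0.867333°; total 44.867333
  S → negative
  Longitude: 51.39′ = 0.856500°; total 111.856500
  W → negative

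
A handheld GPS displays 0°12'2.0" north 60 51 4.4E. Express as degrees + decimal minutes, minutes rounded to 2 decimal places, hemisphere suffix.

0° 12.03′ N, 60° 51.07′ E

φ: seconds/60 = 0.03333; minutes = 12 + 0.03333 = 12.0333
Lon: 51 + 4.4/60 = 51.0733′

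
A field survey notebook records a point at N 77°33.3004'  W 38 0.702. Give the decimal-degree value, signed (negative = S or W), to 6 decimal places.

77.555007, -38.011700

Latitude: 77 + 33.3004/60 = 77.5550067
N ⇒ keep positive
λ: 38 + 0.702/60 = 38.0117000
W → negative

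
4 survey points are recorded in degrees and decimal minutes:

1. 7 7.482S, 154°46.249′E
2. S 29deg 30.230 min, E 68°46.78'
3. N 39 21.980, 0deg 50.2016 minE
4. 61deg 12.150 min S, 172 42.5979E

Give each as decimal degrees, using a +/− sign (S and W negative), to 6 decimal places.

Point 1:
  Lat: 7.482′ = 0.124700°; total 7.1247000
  hemisphere S, so the sign is −
  λ: 46.249′ = 0.770817°; total 154.7708167
  E ⇒ keep positive
Point 2:
  Latitude: 29 + 30.23/60 = 29.5038333
  hemisphere S, so the sign is −
  Longitude: 46.78′ = 0.779667°; total 68.7796667
  E → positive
Point 3:
  Lat: 21.98′ = 0.366333°; total 39.3663333
  N ⇒ keep positive
  λ: 0 + 50.2016/60 = 0.8366933
  E ⇒ keep positive
Point 4:
  φ: 61 + 12.15/60 = 61.2025000
  hemisphere S, so the sign is −
  Longitude: 172 + 42.5979/60 = 172.7099650
  E ⇒ keep positive

1. -7.124700, 154.770817
2. -29.503833, 68.779667
3. 39.366333, 0.836693
4. -61.202500, 172.709965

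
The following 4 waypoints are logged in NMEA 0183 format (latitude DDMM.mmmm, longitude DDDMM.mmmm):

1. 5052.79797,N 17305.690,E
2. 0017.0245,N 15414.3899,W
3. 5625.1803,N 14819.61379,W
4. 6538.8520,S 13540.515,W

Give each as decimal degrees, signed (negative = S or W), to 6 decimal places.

1. 50.879966, 173.094833
2. 0.283742, -154.239832
3. 56.419672, -148.326897
4. -65.647533, -135.675250

Point 1:
  Lat: degrees = first 2 digits = 50, minutes = 52.79797; 50 + 52.79797/60 = 50.8799662
  N ⇒ keep positive
  Lon: degrees = first 3 digits = 173, minutes = 5.69; 173 + 5.69/60 = 173.0948333
  E → positive
Point 2:
  Latitude: degrees = first 2 digits = 0, minutes = 17.0245; 0 + 17.0245/60 = 0.2837417
  N ⇒ keep positive
  Lon: degrees = first 3 digits = 154, minutes = 14.3899; 154 + 14.3899/60 = 154.2398317
  W ⇒ negate
Point 3:
  φ: degrees = first 2 digits = 56, minutes = 25.1803; 56 + 25.1803/60 = 56.4196717
  N ⇒ keep positive
  Longitude: degrees = first 3 digits = 148, minutes = 19.61379; 148 + 19.61379/60 = 148.3268965
  hemisphere W, so the sign is −
Point 4:
  φ: degrees = first 2 digits = 65, minutes = 38.852; 65 + 38.852/60 = 65.6475333
  hemisphere S, so the sign is −
  Longitude: split at 3 digits → 135° and 40.515′; 135 + 40.515/60 = 135.6752500
  hemisphere W, so the sign is −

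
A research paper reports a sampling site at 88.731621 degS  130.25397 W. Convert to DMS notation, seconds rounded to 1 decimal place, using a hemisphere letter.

φ: 0.731621° → 43.89726′; 0.89726 × 60 = 53.836″
Longitude: 0.253970° → 15.23820′; 0.23820 × 60 = 14.292″

88°43′53.8″ S, 130°15′14.3″ W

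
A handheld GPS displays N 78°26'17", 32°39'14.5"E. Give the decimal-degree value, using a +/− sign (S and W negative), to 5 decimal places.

78.43806, 32.65403

φ: 26′ + 17″ = 26.28333′; 78 + 26.28333/60 = 78.438056
N → positive
Lon: 39′ + 14.5″ = 39.24167′; 32 + 39.24167/60 = 32.654028
E ⇒ keep positive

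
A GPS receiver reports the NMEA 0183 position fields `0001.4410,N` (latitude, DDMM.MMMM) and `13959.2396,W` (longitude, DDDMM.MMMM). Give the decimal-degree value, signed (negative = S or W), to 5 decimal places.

0.02402, -139.98733

φ: split at 2 digits → 00° and 1.441′; 0 + 1.441/60 = 0.024017
N → positive
Longitude: degrees = first 3 digits = 139, minutes = 59.2396; 139 + 59.2396/60 = 139.987327
W ⇒ negate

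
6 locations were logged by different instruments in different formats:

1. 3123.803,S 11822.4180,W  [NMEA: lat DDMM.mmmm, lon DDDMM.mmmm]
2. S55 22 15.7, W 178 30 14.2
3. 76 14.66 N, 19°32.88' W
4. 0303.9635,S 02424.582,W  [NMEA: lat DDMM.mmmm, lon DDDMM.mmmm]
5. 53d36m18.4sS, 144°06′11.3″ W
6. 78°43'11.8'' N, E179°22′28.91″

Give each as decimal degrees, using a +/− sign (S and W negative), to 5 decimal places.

Point 1:
  Latitude: degrees = first 2 digits = 31, minutes = 23.803; 31 + 23.803/60 = 31.396717
  S → negative
  Lon: split at 3 digits → 118° and 22.418′; 118 + 22.418/60 = 118.373633
  hemisphere W, so the sign is −
Point 2:
  φ: 55 + 22/60 + 15.7/3600 = 55.371028
  hemisphere S, so the sign is −
  λ: 178 + 30/60 + 14.2/3600 = 178.503944
  W → negative
Point 3:
  φ: 14.66′ = 0.244333°; total 76.244333
  N → positive
  λ: 32.88′ = 0.548000°; total 19.548000
  W ⇒ negate
Point 4:
  Latitude: degrees = first 2 digits = 3, minutes = 3.9635; 3 + 3.9635/60 = 3.066058
  hemisphere S, so the sign is −
  λ: degrees = first 3 digits = 24, minutes = 24.582; 24 + 24.582/60 = 24.409700
  W ⇒ negate
Point 5:
  Latitude: 53 + 36/60 + 18.4/3600 = 53.605111
  hemisphere S, so the sign is −
  λ: 6′ + 11.3″ = 6.18833′; 144 + 6.18833/60 = 144.103139
  hemisphere W, so the sign is −
Point 6:
  Lat: 78 + 43/60 + 11.8/3600 = 78.719944
  N → positive
  Lon: 22′ + 28.91″ = 22.48183′; 179 + 22.48183/60 = 179.374697
  E ⇒ keep positive

1. -31.39672, -118.37363
2. -55.37103, -178.50394
3. 76.24433, -19.54800
4. -3.06606, -24.40970
5. -53.60511, -144.10314
6. 78.71994, 179.37470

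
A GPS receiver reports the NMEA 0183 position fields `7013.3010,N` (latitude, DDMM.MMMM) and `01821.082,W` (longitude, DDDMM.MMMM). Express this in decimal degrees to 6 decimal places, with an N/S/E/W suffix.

70.221683° N, 18.351367° W

φ: degrees = first 2 digits = 70, minutes = 13.301; 70 + 13.301/60 = 70.2216833
Longitude: degrees = first 3 digits = 18, minutes = 21.082; 18 + 21.082/60 = 18.3513667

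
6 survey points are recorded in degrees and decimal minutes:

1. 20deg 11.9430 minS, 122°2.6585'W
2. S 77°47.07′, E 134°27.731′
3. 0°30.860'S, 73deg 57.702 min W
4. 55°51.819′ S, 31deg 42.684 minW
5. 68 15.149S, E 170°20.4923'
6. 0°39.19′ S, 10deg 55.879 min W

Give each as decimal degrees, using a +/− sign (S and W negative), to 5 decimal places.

1. -20.19905, -122.04431
2. -77.78450, 134.46218
3. -0.51433, -73.96170
4. -55.86365, -31.71140
5. -68.25248, 170.34154
6. -0.65317, -10.93132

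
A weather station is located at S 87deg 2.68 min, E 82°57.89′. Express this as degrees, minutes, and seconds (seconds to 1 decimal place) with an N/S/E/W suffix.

87°02′40.8″ S, 82°57′53.4″ E

φ: 2.68000′ → 2′ and 0.68000 × 60 = 40.800″
Longitude: fractional minutes 0.89000 × 60 = 53.400″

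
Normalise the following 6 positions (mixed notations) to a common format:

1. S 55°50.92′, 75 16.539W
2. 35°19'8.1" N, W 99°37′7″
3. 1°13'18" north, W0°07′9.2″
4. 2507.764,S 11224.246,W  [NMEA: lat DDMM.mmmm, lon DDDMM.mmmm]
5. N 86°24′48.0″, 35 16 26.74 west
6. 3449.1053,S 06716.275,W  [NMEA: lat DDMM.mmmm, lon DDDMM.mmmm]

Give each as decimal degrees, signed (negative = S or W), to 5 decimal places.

Point 1:
  Latitude: 55 + 50.92/60 = 55.848667
  hemisphere S, so the sign is −
  Lon: 75 + 16.539/60 = 75.275650
  hemisphere W, so the sign is −
Point 2:
  Lat: 19′ + 8.1″ = 19.13500′; 35 + 19.13500/60 = 35.318917
  N → positive
  λ: 37′ + 7″ = 37.11667′; 99 + 37.11667/60 = 99.618611
  W ⇒ negate
Point 3:
  Latitude: 1 + 13/60 + 18/3600 = 1.221667
  N ⇒ keep positive
  Longitude: 0° + 7/60 + 9.2/3600 = 0 + 0.116667 + 0.002556 = 0.119222
  W → negative
Point 4:
  φ: degrees = first 2 digits = 25, minutes = 7.764; 25 + 7.764/60 = 25.129400
  hemisphere S, so the sign is −
  Lon: degrees = first 3 digits = 112, minutes = 24.246; 112 + 24.246/60 = 112.404100
  W → negative
Point 5:
  φ: 24′ + 48″ = 24.80000′; 86 + 24.80000/60 = 86.413333
  N ⇒ keep positive
  Lon: 16′ + 26.74″ = 16.44567′; 35 + 16.44567/60 = 35.274094
  W → negative
Point 6:
  Lat: split at 2 digits → 34° and 49.1053′; 34 + 49.1053/60 = 34.818422
  hemisphere S, so the sign is −
  Longitude: split at 3 digits → 067° and 16.275′; 67 + 16.275/60 = 67.271250
  W → negative

1. -55.84867, -75.27565
2. 35.31892, -99.61861
3. 1.22167, -0.11922
4. -25.12940, -112.40410
5. 86.41333, -35.27409
6. -34.81842, -67.27125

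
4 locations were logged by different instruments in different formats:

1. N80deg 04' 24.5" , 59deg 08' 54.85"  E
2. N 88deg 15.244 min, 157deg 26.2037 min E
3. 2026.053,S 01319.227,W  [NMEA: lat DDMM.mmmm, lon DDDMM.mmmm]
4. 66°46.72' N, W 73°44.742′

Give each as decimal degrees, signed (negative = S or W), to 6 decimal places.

1. 80.073472, 59.148569
2. 88.254067, 157.436728
3. -20.434217, -13.320450
4. 66.778667, -73.745700

Point 1:
  φ: 4′ + 24.5″ = 4.40833′; 80 + 4.40833/60 = 80.0734722
  N → positive
  λ: 59 + 8/60 + 54.85/3600 = 59.1485694
  E → positive
Point 2:
  Lat: 88 + 15.244/60 = 88.2540667
  N → positive
  Longitude: 26.2037′ = 0.436728°; total 157.4367283
  E ⇒ keep positive
Point 3:
  φ: degrees = first 2 digits = 20, minutes = 26.053; 20 + 26.053/60 = 20.4342167
  S → negative
  λ: split at 3 digits → 013° and 19.227′; 13 + 19.227/60 = 13.3204500
  hemisphere W, so the sign is −
Point 4:
  Lat: 46.72′ = 0.778667°; total 66.7786667
  N → positive
  λ: 44.742′ = 0.745700°; total 73.7457000
  W ⇒ negate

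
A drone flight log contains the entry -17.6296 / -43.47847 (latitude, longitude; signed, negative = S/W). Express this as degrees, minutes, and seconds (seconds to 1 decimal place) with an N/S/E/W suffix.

Latitude is negative → S; |value| = 17.629600
Lat: 0.629600 × 60 = 37.77600′ → 37′, remainder × 60 = 46.560″
Longitude is negative → W; |value| = 43.478470
Longitude: 0.478470 × 60 = 28.70820′ → 28′, remainder × 60 = 42.492″

17°37′46.6″ S, 43°28′42.5″ W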